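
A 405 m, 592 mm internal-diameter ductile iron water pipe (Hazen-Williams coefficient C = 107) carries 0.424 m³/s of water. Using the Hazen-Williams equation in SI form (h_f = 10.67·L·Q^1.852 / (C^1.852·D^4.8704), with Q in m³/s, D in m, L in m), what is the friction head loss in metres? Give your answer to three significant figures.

h_f = 10.67·405·0.424^1.852 / (107^1.852·0.592^4.8704) = 1.977 m

h_f ≈ 1.98 m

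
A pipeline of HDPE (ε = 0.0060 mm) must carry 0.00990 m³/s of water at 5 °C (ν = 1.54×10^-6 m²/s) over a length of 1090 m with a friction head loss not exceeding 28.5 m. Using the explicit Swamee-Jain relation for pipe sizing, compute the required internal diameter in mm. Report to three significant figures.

D ≈ 90.7 mm

Swamee-Jain (Type III): D = 0.66·[ε^1.25·(LQ²/(gh_f))^4.75 + ν·Q^9.4·(L/(gh_f))^5.2]^0.04
LQ²/(gh_f) = 3.821×10^-4; L/(gh_f) = 3.899
Term 1 = ε^1.25·(…)^4.75 = 1.73×10^-23; Term 2 = ν·Q^9.4·(…)^5.2 = 2.63×10^-22
D = 0.66·(1.73×10^-23 + 2.63×10^-22)^0.04 = 0.09066 m = 90.7 mm
Check: V = 1.53 m/s, Re = 9.03×10^4, f = 0.01862, h_f = 26.8 m ≈ 28.5 m ✓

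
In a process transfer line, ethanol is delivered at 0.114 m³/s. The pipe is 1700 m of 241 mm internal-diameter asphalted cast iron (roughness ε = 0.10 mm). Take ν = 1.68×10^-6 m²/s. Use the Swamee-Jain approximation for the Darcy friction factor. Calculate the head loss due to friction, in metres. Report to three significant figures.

h_f ≈ 39.5 m

V = 4Q/(πD²) = 4·0.114/(π·0.241²) = 2.499 m/s
Re = VD/ν = 2.499·0.241/1.68×10^-6 = 3.58×10^5 → turbulent
ε/D = 0.10/241 = 4.15×10^-4
Swamee-Jain: f = 0.01759
h_f = f(L/D)V²/(2g) = 0.01759·(1700/0.241)·2.499²/(2·9.81) = 39.49 m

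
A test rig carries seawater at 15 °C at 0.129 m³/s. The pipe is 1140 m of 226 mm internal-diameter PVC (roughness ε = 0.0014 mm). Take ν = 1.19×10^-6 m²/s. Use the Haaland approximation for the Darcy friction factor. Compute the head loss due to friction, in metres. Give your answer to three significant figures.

V = 4Q/(πD²) = 4·0.129/(π·0.226²) = 3.216 m/s
Re = VD/ν = 3.216·0.226/1.19×10^-6 = 6.11×10^5 → turbulent
ε/D = 0.0014/226 = 6.19×10^-6
Haaland: f = 0.01269
h_f = f(L/D)V²/(2g) = 0.01269·(1140/0.226)·3.216²/(2·9.81) = 33.73 m

h_f ≈ 33.7 m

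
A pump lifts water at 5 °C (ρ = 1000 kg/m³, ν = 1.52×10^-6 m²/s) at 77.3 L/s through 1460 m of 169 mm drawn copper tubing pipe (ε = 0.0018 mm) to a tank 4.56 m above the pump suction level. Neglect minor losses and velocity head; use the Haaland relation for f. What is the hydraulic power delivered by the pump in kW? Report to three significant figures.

V = 4Q/(πD²) = 3.446 m/s; Re = 3.83×10^5; ε/D = 1.07×10^-5; f = 0.01381
h_f = f(L/D)V²/2g = 72.20 m
Total head H = z + h_f = 4.56 + 72.20 = 76.76 m
P_hyd = ρgQH = 1000·9.81·0.0773·76.76 = 58.21 kW

P_hyd ≈ 58.2 kW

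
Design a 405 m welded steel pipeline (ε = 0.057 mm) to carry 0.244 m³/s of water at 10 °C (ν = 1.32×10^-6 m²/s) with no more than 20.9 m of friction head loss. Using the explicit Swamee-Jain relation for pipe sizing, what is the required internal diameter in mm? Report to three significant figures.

D ≈ 273 mm

Swamee-Jain (Type III): D = 0.66·[ε^1.25·(LQ²/(gh_f))^4.75 + ν·Q^9.4·(L/(gh_f))^5.2]^0.04
LQ²/(gh_f) = 0.1176; L/(gh_f) = 1.975
Term 1 = ε^1.25·(…)^4.75 = 1.90×10^-10; Term 2 = ν·Q^9.4·(…)^5.2 = 7.93×10^-11
D = 0.66·(1.90×10^-10 + 7.93×10^-11)^0.04 = 0.2734 m = 273 mm
Check: V = 4.16 m/s, Re = 8.61×10^5, f = 0.01499, h_f = 19.6 m ≈ 20.9 m ✓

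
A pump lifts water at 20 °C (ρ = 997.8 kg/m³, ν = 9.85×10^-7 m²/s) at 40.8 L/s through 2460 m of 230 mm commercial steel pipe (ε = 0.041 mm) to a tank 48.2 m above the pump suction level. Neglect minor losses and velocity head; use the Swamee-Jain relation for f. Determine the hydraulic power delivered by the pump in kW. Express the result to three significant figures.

P_hyd ≈ 22.7 kW

V = 4Q/(πD²) = 0.9820 m/s; Re = 2.29×10^5; ε/D = 1.78×10^-4; f = 0.01667
h_f = f(L/D)V²/2g = 8.765 m
Total head H = z + h_f = 48.2 + 8.765 = 56.96 m
P_hyd = ρgQH = 997.8·9.81·0.0408·56.96 = 22.75 kW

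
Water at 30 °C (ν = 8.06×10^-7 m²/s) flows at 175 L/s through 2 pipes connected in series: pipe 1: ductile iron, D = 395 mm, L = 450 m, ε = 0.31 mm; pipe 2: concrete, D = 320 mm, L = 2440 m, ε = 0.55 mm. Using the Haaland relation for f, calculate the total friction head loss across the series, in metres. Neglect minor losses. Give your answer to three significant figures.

Pipe 1: V = 1.428 m/s, Re = 7.00×10^5, ε/D = 7.85×10^-4, f = 0.01901, h_1 = f(L/D)V²/2g = 2.251 m
Pipe 2: V = 2.176 m/s, Re = 8.64×10^5, ε/D = 0.00172, f = 0.02276, h_2 = f(L/D)V²/2g = 41.88 m
Series → Q common, losses add: H = Σh = 44.13 m

H ≈ 44.1 m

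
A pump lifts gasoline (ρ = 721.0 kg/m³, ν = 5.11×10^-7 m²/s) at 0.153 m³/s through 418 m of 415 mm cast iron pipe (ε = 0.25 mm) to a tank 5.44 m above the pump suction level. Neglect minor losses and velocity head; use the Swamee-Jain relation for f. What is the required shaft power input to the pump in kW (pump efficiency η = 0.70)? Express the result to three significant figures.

P_shaft ≈ 10.2 kW

V = 4Q/(πD²) = 1.131 m/s; Re = 9.19×10^5; ε/D = 6.02×10^-4; f = 0.01800
h_f = f(L/D)V²/2g = 1.182 m
Total head H = z + h_f = 5.44 + 1.182 = 6.622 m
P_hyd = ρgQH = 721.0·9.81·0.153·6.622 = 7.166 kW
P_shaft = P_hyd/η = 7.166/0.70 = 10.24 kW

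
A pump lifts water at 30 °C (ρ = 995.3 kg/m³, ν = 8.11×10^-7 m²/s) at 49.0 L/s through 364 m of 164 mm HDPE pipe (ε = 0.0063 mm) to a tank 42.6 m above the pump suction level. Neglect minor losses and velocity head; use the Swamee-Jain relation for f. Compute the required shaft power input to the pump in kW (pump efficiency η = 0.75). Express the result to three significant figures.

P_shaft ≈ 32.5 kW

V = 4Q/(πD²) = 2.320 m/s; Re = 4.69×10^5; ε/D = 3.84×10^-5; f = 0.01381
h_f = f(L/D)V²/2g = 8.404 m
Total head H = z + h_f = 42.6 + 8.404 = 51.00 m
P_hyd = ρgQH = 995.3·9.81·0.0490·51.00 = 24.40 kW
P_shaft = P_hyd/η = 24.40/0.75 = 32.54 kW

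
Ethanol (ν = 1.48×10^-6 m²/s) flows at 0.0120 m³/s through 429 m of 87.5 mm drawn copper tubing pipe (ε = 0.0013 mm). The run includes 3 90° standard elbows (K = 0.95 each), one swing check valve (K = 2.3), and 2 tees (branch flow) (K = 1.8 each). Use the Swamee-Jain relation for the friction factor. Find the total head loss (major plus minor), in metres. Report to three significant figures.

V = 4Q/(πD²) = 1.996 m/s; V²/2g = 0.2030 m
Re = 1.18×10^5, ε/D = 1.49×10^-5 → f = 0.01736 (Swamee-Jain)
Major: h_f = f(L/D)·V²/2g = 0.01736·4903·0.2030 = 17.28 m
Minor: ΣK = 8.75; h_m = ΣK·V²/2g = 1.776 m
Total H_L = 17.28 + 1.776 = 19.05 m

H_L ≈ 19.1 m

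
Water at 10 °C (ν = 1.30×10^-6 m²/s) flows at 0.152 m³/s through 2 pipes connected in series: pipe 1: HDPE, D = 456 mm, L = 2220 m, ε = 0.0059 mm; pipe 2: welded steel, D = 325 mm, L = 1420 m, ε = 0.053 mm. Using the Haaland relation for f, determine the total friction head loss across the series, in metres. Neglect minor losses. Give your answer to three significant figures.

Pipe 1: V = 0.9307 m/s, Re = 3.26×10^5, ε/D = 1.29×10^-5, f = 0.01423, h_1 = f(L/D)V²/2g = 3.059 m
Pipe 2: V = 1.832 m/s, Re = 4.58×10^5, ε/D = 1.63×10^-4, f = 0.01506, h_2 = f(L/D)V²/2g = 11.26 m
Series → Q common, losses add: H = Σh = 14.32 m

H ≈ 14.3 m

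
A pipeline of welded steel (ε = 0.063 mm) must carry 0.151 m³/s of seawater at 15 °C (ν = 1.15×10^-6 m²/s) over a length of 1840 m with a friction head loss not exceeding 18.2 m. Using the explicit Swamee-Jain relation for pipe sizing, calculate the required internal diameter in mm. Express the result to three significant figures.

D ≈ 316 mm

Swamee-Jain (Type III): D = 0.66·[ε^1.25·(LQ²/(gh_f))^4.75 + ν·Q^9.4·(L/(gh_f))^5.2]^0.04
LQ²/(gh_f) = 0.2350; L/(gh_f) = 10.31
Term 1 = ε^1.25·(…)^4.75 = 5.78×10^-9; Term 2 = ν·Q^9.4·(…)^5.2 = 4.08×10^-9
D = 0.66·(5.78×10^-9 + 4.08×10^-9)^0.04 = 0.3157 m = 316 mm
Check: V = 1.93 m/s, Re = 5.30×10^5, f = 0.01543, h_f = 17.1 m ≈ 18.2 m ✓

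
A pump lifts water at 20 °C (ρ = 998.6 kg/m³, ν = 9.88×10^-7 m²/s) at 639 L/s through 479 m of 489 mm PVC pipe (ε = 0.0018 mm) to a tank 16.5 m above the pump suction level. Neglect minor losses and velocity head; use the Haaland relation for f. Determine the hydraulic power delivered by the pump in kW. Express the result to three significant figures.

V = 4Q/(πD²) = 3.402 m/s; Re = 1.68×10^6; ε/D = 3.68×10^-6; f = 0.01072
h_f = f(L/D)V²/2g = 6.198 m
Total head H = z + h_f = 16.5 + 6.198 = 22.70 m
P_hyd = ρgQH = 998.6·9.81·0.639·22.70 = 142.1 kW

P_hyd ≈ 142 kW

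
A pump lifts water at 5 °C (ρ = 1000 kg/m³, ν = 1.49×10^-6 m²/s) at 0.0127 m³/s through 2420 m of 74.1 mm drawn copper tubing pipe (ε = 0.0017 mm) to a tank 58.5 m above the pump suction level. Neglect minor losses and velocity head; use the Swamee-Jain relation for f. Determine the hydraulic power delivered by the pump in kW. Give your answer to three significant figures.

V = 4Q/(πD²) = 2.945 m/s; Re = 1.46×10^5; ε/D = 2.29×10^-5; f = 0.01669
h_f = f(L/D)V²/2g = 241.0 m
Total head H = z + h_f = 58.5 + 241.0 = 299.5 m
P_hyd = ρgQH = 1000·9.81·0.0127·299.5 = 37.31 kW

P_hyd ≈ 37.3 kW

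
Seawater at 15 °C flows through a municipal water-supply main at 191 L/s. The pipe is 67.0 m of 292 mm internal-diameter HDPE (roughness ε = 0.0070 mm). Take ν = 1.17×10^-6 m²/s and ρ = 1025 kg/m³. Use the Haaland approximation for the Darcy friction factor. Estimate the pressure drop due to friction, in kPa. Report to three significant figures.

V = 4Q/(πD²) = 4·0.191/(π·0.292²) = 2.852 m/s
Re = VD/ν = 2.852·0.292/1.17×10^-6 = 7.12×10^5 → turbulent
ε/D = 0.0070/292 = 2.40×10^-5
Haaland: f = 0.01264
h_f = f(L/D)V²/(2g) = 0.01264·(67.0/0.292)·2.852²/(2·9.81) = 1.202 m
Δp = ρg·h_f = 1025·9.81·1.202 = 12.09 kPa

Δp ≈ 12.1 kPa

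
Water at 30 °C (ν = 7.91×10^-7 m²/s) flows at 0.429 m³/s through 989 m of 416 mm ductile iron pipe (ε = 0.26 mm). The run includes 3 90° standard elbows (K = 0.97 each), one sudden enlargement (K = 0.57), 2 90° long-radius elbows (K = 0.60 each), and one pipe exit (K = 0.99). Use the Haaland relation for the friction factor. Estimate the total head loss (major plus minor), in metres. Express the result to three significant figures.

H_L ≈ 24.4 m

V = 4Q/(πD²) = 3.156 m/s; V²/2g = 0.5078 m
Re = 1.66×10^6, ε/D = 6.25×10^-4 → f = 0.01783 (Haaland)
Major: h_f = f(L/D)·V²/2g = 0.01783·2377·0.5078 = 21.53 m
Minor: ΣK = 5.67; h_m = ΣK·V²/2g = 2.879 m
Total H_L = 21.53 + 2.879 = 24.40 m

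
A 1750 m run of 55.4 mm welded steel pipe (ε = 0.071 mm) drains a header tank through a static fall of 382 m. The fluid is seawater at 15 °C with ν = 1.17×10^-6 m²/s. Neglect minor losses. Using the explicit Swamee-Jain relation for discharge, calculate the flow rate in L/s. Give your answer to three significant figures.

Swamee-Jain (Type II): Q = -0.965·√(gD⁵h_f/L)·ln[ε/(3.7D) + √(3.17ν²L/(gD³h_f))]
√(gD⁵h_f/L) = √(9.81·0.0554⁵·382/1750) = 0.001057
ε/(3.7D) = 3.46×10^-4; √(3.17ν²L/(gD³h_f)) = 1.09×10^-4
Q = -0.965·0.001057·ln(4.555×10^-4) = 0.007849 m³/s
Check: V = 3.26 m/s, Re = 1.54×10^5, f = 0.02256, h_f = 385 m ≈ 382 m ✓

Q ≈ 7.85 L/s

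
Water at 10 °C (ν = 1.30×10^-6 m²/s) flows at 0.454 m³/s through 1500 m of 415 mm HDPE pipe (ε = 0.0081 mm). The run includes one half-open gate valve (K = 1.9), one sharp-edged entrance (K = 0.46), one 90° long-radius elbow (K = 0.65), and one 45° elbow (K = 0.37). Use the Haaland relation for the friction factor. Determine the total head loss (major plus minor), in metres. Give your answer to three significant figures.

V = 4Q/(πD²) = 3.356 m/s; V²/2g = 0.5742 m
Re = 1.07×10^6, ε/D = 1.95×10^-5 → f = 0.01184 (Haaland)
Major: h_f = f(L/D)·V²/2g = 0.01184·3614·0.5742 = 24.56 m
Minor: ΣK = 3.38; h_m = ΣK·V²/2g = 1.941 m
Total H_L = 24.56 + 1.941 = 26.50 m

H_L ≈ 26.5 m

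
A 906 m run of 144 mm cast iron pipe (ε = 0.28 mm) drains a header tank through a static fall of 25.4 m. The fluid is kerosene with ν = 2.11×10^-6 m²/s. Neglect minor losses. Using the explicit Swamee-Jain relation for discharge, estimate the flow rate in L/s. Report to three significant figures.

Swamee-Jain (Type II): Q = -0.965·√(gD⁵h_f/L)·ln[ε/(3.7D) + √(3.17ν²L/(gD³h_f))]
√(gD⁵h_f/L) = √(9.81·0.144⁵·25.4/906) = 0.004127
ε/(3.7D) = 5.26×10^-4; √(3.17ν²L/(gD³h_f)) = 1.31×10^-4
Q = -0.965·0.004127·ln(6.566×10^-4) = 0.02918 m³/s
Check: V = 1.79 m/s, Re = 1.22×10^5, f = 0.02489, h_f = 25.6 m ≈ 25.4 m ✓

Q ≈ 29.2 L/s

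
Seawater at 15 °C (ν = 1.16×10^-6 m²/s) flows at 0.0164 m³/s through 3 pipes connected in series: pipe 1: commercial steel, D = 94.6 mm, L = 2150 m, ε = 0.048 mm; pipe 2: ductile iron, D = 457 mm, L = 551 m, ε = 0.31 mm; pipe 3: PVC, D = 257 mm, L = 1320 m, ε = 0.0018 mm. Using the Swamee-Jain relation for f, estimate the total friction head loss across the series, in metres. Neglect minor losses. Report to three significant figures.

H ≈ 121 m

Pipe 1: V = 2.333 m/s, Re = 1.90×10^5, ε/D = 5.07×10^-4, f = 0.01906, h_1 = f(L/D)V²/2g = 120.2 m
Pipe 2: V = 0.09998 m/s, Re = 3.94×10^4, ε/D = 6.78×10^-4, f = 0.02412, h_2 = f(L/D)V²/2g = 0.01482 m
Pipe 3: V = 0.3161 m/s, Re = 7.00×10^4, ε/D = 7.00×10^-6, f = 0.01930, h_3 = f(L/D)V²/2g = 0.5051 m
Series → Q common, losses add: H = Σh = 120.7 m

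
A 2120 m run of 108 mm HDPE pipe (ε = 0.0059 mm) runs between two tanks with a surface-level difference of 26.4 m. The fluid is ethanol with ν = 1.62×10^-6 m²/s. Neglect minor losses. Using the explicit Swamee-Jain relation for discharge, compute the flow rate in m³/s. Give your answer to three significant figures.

Q ≈ 0.0107 m³/s

Swamee-Jain (Type II): Q = -0.965·√(gD⁵h_f/L)·ln[ε/(3.7D) + √(3.17ν²L/(gD³h_f))]
√(gD⁵h_f/L) = √(9.81·0.108⁵·26.4/2120) = 0.001340
ε/(3.7D) = 1.48×10^-5; √(3.17ν²L/(gD³h_f)) = 2.33×10^-4
Q = -0.965·0.001340·ln(2.473×10^-4) = 0.01074 m³/s
Check: V = 1.17 m/s, Re = 7.81×10^4, f = 0.01911, h_f = 26.3 m ≈ 26.4 m ✓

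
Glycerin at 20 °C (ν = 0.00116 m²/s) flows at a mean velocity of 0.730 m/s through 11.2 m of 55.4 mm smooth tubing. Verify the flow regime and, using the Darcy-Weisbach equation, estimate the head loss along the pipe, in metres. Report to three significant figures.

Re = VD/ν = 0.730·0.05540/0.00116 = 34.9 → laminar (Re < 2300)
f = 64/Re = 1.836
h_f = f(L/D)V²/(2g) = 1.836·(11.2/0.05540)·0.730²/(2·9.81) = 10.08 m

h_f ≈ 10.1 m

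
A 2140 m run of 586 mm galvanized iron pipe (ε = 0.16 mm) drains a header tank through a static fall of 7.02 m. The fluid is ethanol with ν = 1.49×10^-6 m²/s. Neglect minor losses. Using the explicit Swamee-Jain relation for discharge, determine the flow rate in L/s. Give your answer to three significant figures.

Swamee-Jain (Type II): Q = -0.965·√(gD⁵h_f/L)·ln[ε/(3.7D) + √(3.17ν²L/(gD³h_f))]
√(gD⁵h_f/L) = √(9.81·0.586⁵·7.02/2140) = 0.04716
ε/(3.7D) = 7.38×10^-5; √(3.17ν²L/(gD³h_f)) = 3.30×10^-5
Q = -0.965·0.04716·ln(1.068×10^-4) = 0.4161 m³/s
Check: V = 1.54 m/s, Re = 6.07×10^5, f = 0.01594, h_f = 7.06 m ≈ 7.02 m ✓

Q ≈ 416 L/s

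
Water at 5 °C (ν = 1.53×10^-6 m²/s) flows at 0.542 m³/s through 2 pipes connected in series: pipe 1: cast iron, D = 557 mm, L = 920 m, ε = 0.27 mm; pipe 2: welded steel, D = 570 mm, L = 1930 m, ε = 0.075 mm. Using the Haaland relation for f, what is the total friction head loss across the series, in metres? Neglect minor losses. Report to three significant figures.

Pipe 1: V = 2.224 m/s, Re = 8.10×10^5, ε/D = 4.85×10^-4, f = 0.01717, h_1 = f(L/D)V²/2g = 7.150 m
Pipe 2: V = 2.124 m/s, Re = 7.91×10^5, ε/D = 1.32×10^-4, f = 0.01401, h_2 = f(L/D)V²/2g = 10.91 m
Series → Q common, losses add: H = Σh = 18.06 m

H ≈ 18.1 m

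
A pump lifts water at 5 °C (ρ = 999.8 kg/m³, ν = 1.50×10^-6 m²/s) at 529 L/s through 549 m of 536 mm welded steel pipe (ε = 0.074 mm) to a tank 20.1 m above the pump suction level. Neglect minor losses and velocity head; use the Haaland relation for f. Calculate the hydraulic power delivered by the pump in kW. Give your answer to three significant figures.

V = 4Q/(πD²) = 2.344 m/s; Re = 8.38×10^5; ε/D = 1.38×10^-4; f = 0.01403
h_f = f(L/D)V²/2g = 4.025 m
Total head H = z + h_f = 20.1 + 4.025 = 24.13 m
P_hyd = ρgQH = 999.8·9.81·0.529·24.13 = 125.2 kW

P_hyd ≈ 125 kW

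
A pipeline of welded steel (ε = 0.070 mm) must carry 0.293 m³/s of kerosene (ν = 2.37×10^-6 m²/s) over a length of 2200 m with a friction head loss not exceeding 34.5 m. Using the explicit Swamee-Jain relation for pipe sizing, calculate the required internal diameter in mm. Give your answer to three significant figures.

Swamee-Jain (Type III): D = 0.66·[ε^1.25·(LQ²/(gh_f))^4.75 + ν·Q^9.4·(L/(gh_f))^5.2]^0.04
LQ²/(gh_f) = 0.5580; L/(gh_f) = 6.500
Term 1 = ε^1.25·(…)^4.75 = 4.01×10^-7; Term 2 = ν·Q^9.4·(…)^5.2 = 3.90×10^-7
D = 0.66·(4.01×10^-7 + 3.90×10^-7)^0.04 = 0.3762 m = 376 mm
Check: V = 2.64 m/s, Re = 4.18×10^5, f = 0.01564, h_f = 32.4 m ≈ 34.5 m ✓

D ≈ 376 mm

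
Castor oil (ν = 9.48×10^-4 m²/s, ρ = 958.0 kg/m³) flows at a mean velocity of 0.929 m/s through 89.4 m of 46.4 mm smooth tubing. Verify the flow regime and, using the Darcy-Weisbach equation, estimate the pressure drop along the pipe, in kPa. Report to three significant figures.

Δp ≈ 1120 kPa

Re = VD/ν = 0.929·0.04640/9.48×10^-4 = 45.5 → laminar (Re < 2300)
f = 64/Re = 1.408
h_f = f(L/D)V²/(2g) = 1.408·(89.4/0.04640)·0.929²/(2·9.81) = 119.3 m
Δp = ρg·h_f = 958.0·9.81·119.3 = 1121 kPa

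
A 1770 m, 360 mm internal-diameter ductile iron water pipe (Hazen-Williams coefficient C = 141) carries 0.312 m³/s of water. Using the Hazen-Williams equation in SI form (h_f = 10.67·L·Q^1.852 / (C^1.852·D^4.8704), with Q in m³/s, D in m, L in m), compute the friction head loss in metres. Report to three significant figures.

h_f ≈ 33.1 m

h_f = 10.67·1770·0.312^1.852 / (141^1.852·0.360^4.8704) = 33.11 m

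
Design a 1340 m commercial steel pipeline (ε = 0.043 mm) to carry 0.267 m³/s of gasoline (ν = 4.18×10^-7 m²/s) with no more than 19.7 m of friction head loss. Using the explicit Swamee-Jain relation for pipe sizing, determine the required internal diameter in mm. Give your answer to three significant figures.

D ≈ 353 mm

Swamee-Jain (Type III): D = 0.66·[ε^1.25·(LQ²/(gh_f))^4.75 + ν·Q^9.4·(L/(gh_f))^5.2]^0.04
LQ²/(gh_f) = 0.4943; L/(gh_f) = 6.934
Term 1 = ε^1.25·(…)^4.75 = 1.23×10^-7; Term 2 = ν·Q^9.4·(…)^5.2 = 4.01×10^-8
D = 0.66·(1.23×10^-7 + 4.01×10^-8)^0.04 = 0.3532 m = 353 mm
Check: V = 2.73 m/s, Re = 2.30×10^6, f = 0.01315, h_f = 18.9 m ≈ 19.7 m ✓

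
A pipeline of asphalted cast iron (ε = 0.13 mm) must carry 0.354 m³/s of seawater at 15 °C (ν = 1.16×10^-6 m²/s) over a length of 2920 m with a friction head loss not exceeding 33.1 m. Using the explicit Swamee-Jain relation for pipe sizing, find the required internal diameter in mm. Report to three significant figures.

Swamee-Jain (Type III): D = 0.66·[ε^1.25·(LQ²/(gh_f))^4.75 + ν·Q^9.4·(L/(gh_f))^5.2]^0.04
LQ²/(gh_f) = 1.127; L/(gh_f) = 8.993
Term 1 = ε^1.25·(…)^4.75 = 2.45×10^-5; Term 2 = ν·Q^9.4·(…)^5.2 = 6.10×10^-6
D = 0.66·(2.45×10^-5 + 6.10×10^-6)^0.04 = 0.4355 m = 435 mm
Check: V = 2.38 m/s, Re = 8.92×10^5, f = 0.01582, h_f = 30.6 m ≈ 33.1 m ✓

D ≈ 435 mm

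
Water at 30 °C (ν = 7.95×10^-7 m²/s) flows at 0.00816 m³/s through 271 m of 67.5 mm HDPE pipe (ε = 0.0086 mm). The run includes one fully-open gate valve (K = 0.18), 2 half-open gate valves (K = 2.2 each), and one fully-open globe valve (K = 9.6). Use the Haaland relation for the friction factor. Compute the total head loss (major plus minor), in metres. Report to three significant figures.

H_L ≈ 21.3 m

V = 4Q/(πD²) = 2.280 m/s; V²/2g = 0.2650 m
Re = 1.94×10^5, ε/D = 1.27×10^-4 → f = 0.01646 (Haaland)
Major: h_f = f(L/D)·V²/2g = 0.01646·4015·0.2650 = 17.51 m
Minor: ΣK = 14.2; h_m = ΣK·V²/2g = 3.758 m
Total H_L = 17.51 + 3.758 = 21.27 m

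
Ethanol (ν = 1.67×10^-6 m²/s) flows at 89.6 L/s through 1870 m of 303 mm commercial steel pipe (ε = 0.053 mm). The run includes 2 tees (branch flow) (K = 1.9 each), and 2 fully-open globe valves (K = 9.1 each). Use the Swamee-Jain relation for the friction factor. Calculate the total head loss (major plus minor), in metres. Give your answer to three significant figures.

H_L ≈ 9.83 m

V = 4Q/(πD²) = 1.243 m/s; V²/2g = 0.07870 m
Re = 2.25×10^5, ε/D = 1.75×10^-4 → f = 0.01668 (Swamee-Jain)
Major: h_f = f(L/D)·V²/2g = 0.01668·6172·0.07870 = 8.103 m
Minor: ΣK = 22.0; h_m = ΣK·V²/2g = 1.731 m
Total H_L = 8.103 + 1.731 = 9.835 m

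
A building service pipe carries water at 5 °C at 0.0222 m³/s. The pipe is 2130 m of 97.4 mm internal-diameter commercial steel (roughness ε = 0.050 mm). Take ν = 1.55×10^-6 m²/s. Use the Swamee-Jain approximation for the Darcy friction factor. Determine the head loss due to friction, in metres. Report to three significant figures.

V = 4Q/(πD²) = 4·0.0222/(π·0.0974²) = 2.980 m/s
Re = VD/ν = 2.980·0.0974/1.55×10^-6 = 1.87×10^5 → turbulent
ε/D = 0.050/97.4 = 5.13×10^-4
Swamee-Jain: f = 0.01912
h_f = f(L/D)V²/(2g) = 0.01912·(2130/0.0974)·2.980²/(2·9.81) = 189.2 m

h_f ≈ 189 m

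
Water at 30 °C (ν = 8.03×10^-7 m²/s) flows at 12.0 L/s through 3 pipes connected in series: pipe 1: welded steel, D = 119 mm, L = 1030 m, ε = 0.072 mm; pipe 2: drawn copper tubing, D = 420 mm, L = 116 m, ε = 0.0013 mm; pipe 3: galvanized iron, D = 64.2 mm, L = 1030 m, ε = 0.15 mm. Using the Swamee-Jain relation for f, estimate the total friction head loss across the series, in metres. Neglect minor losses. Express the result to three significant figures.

H ≈ 292 m

Pipe 1: V = 1.079 m/s, Re = 1.60×10^5, ε/D = 6.05×10^-4, f = 0.01985, h_1 = f(L/D)V²/2g = 10.19 m
Pipe 2: V = 0.08661 m/s, Re = 4.53×10^4, ε/D = 3.10×10^-6, f = 0.02124, h_2 = f(L/D)V²/2g = 0.002243 m
Pipe 3: V = 3.707 m/s, Re = 2.96×10^5, ε/D = 0.00234, f = 0.02511, h_3 = f(L/D)V²/2g = 282.2 m
Series → Q common, losses add: H = Σh = 292.4 m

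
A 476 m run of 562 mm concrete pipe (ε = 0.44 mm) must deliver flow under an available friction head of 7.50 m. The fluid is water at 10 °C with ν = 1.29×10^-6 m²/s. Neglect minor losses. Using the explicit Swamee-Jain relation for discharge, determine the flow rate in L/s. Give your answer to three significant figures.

Q ≈ 754 L/s

Swamee-Jain (Type II): Q = -0.965·√(gD⁵h_f/L)·ln[ε/(3.7D) + √(3.17ν²L/(gD³h_f))]
√(gD⁵h_f/L) = √(9.81·0.562⁵·7.50/476) = 0.09309
ε/(3.7D) = 2.12×10^-4; √(3.17ν²L/(gD³h_f)) = 1.39×10^-5
Q = -0.965·0.09309·ln(2.255×10^-4) = 0.7543 m³/s
Check: V = 3.04 m/s, Re = 1.32×10^6, f = 0.01887, h_f = 7.53 m ≈ 7.50 m ✓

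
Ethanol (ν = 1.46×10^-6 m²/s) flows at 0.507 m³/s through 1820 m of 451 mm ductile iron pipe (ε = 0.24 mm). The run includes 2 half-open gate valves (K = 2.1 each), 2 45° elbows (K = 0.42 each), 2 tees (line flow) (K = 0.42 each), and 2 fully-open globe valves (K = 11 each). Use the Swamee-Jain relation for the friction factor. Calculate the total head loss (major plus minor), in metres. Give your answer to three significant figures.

V = 4Q/(πD²) = 3.174 m/s; V²/2g = 0.5134 m
Re = 9.80×10^5, ε/D = 5.32×10^-4 → f = 0.01752 (Swamee-Jain)
Major: h_f = f(L/D)·V²/2g = 0.01752·4035·0.5134 = 36.30 m
Minor: ΣK = 27.9; h_m = ΣK·V²/2g = 14.31 m
Total H_L = 36.30 + 14.31 = 50.62 m

H_L ≈ 50.6 m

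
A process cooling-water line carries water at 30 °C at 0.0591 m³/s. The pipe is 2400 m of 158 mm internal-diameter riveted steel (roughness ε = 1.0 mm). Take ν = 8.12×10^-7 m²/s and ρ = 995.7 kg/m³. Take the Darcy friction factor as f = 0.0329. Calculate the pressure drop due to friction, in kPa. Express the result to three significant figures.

Δp ≈ 2260 kPa

V = 4Q/(πD²) = 4·0.0591/(π·0.158²) = 3.014 m/s
h_f = f(L/D)V²/(2g) = 0.03290·(2400/0.158)·3.014²/(2·9.81) = 231.4 m
Δp = ρg·h_f = 995.7·9.81·231.4 = 2261 kPa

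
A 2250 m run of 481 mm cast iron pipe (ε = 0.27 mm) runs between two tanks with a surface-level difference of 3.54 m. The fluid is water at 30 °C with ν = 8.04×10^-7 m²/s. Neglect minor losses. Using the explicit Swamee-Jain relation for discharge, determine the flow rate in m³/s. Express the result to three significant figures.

Q ≈ 0.165 m³/s

Swamee-Jain (Type II): Q = -0.965·√(gD⁵h_f/L)·ln[ε/(3.7D) + √(3.17ν²L/(gD³h_f))]
√(gD⁵h_f/L) = √(9.81·0.481⁵·3.54/2250) = 0.01993
ε/(3.7D) = 1.52×10^-4; √(3.17ν²L/(gD³h_f)) = 3.45×10^-5
Q = -0.965·0.01993·ln(1.863×10^-4) = 0.1652 m³/s
Check: V = 0.909 m/s, Re = 5.44×10^5, f = 0.01808, h_f = 3.56 m ≈ 3.54 m ✓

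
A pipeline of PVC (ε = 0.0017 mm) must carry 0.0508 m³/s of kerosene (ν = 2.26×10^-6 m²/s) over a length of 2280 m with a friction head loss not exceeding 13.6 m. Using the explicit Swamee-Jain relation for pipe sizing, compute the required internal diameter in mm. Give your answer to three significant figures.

Swamee-Jain (Type III): D = 0.66·[ε^1.25·(LQ²/(gh_f))^4.75 + ν·Q^9.4·(L/(gh_f))^5.2]^0.04
LQ²/(gh_f) = 0.04410; L/(gh_f) = 17.09
Term 1 = ε^1.25·(…)^4.75 = 2.23×10^-14; Term 2 = ν·Q^9.4·(…)^5.2 = 3.98×10^-12
D = 0.66·(2.23×10^-14 + 3.98×10^-12)^0.04 = 0.2310 m = 231 mm
Check: V = 1.21 m/s, Re = 1.24×10^5, f = 0.01714, h_f = 12.7 m ≈ 13.6 m ✓

D ≈ 231 mm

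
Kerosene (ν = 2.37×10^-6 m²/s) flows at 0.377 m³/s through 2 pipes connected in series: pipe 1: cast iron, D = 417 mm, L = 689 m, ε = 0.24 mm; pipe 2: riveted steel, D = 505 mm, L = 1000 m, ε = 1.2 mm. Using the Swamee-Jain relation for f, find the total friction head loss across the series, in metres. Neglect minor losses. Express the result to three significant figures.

H ≈ 20.7 m

Pipe 1: V = 2.760 m/s, Re = 4.86×10^5, ε/D = 5.76×10^-4, f = 0.01826, h_1 = f(L/D)V²/2g = 11.72 m
Pipe 2: V = 1.882 m/s, Re = 4.01×10^5, ε/D = 0.00238, f = 0.02506, h_2 = f(L/D)V²/2g = 8.960 m
Series → Q common, losses add: H = Σh = 20.68 m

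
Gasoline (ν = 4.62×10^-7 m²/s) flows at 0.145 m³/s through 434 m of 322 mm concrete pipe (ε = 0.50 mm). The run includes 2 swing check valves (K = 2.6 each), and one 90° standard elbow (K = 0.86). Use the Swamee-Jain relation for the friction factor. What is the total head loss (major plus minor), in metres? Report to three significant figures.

V = 4Q/(πD²) = 1.781 m/s; V²/2g = 0.1616 m
Re = 1.24×10^6, ε/D = 0.00155 → f = 0.02217 (Swamee-Jain)
Major: h_f = f(L/D)·V²/2g = 0.02217·1348·0.1616 = 4.829 m
Minor: ΣK = 6.06; h_m = ΣK·V²/2g = 0.9793 m
Total H_L = 4.829 + 0.9793 = 5.808 m

H_L ≈ 5.81 m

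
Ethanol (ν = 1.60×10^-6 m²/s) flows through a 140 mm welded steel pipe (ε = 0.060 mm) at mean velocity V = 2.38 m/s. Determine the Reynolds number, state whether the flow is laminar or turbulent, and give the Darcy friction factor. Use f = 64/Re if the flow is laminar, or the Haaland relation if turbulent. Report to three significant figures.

Re = VD/ν = 2.380·0.140/1.60×10^-6 = 2.08×10^5
Re > 4000 → turbulent; ε/D = 4.29×10^-4
Haaland: f = 0.01818

Re ≈ 2.08×10^5; turbulent; f ≈ 0.0182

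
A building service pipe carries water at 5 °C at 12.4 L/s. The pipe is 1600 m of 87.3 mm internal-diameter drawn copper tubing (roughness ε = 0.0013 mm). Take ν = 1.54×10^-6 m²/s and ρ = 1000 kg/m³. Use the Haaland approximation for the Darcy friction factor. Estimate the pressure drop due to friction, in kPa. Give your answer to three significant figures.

Δp ≈ 680 kPa

V = 4Q/(πD²) = 4·0.0124/(π·0.0873²) = 2.072 m/s
Re = VD/ν = 2.072·0.0873/1.54×10^-6 = 1.17×10^5 → turbulent
ε/D = 0.0013/87.3 = 1.49×10^-5
Haaland: f = 0.01730
h_f = f(L/D)V²/(2g) = 0.01730·(1600/0.0873)·2.072²/(2·9.81) = 69.36 m
Δp = ρg·h_f = 1000·9.81·69.36 = 680.5 kPa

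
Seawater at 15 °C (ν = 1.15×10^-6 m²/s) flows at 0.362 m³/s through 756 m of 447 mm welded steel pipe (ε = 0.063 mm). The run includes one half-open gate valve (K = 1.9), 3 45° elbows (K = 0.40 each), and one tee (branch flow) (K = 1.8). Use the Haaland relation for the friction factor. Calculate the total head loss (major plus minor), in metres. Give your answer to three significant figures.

H_L ≈ 7.75 m

V = 4Q/(πD²) = 2.307 m/s; V²/2g = 0.2712 m
Re = 8.97×10^5, ε/D = 1.41×10^-4 → f = 0.01400 (Haaland)
Major: h_f = f(L/D)·V²/2g = 0.01400·1691·0.2712 = 6.420 m
Minor: ΣK = 4.90; h_m = ΣK·V²/2g = 1.329 m
Total H_L = 6.420 + 1.329 = 7.748 m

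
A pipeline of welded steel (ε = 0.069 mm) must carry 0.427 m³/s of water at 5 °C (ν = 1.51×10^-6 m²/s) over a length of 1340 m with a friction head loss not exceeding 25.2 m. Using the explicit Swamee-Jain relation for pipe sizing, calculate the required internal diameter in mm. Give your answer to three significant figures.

D ≈ 415 mm

Swamee-Jain (Type III): D = 0.66·[ε^1.25·(LQ²/(gh_f))^4.75 + ν·Q^9.4·(L/(gh_f))^5.2]^0.04
LQ²/(gh_f) = 0.9883; L/(gh_f) = 5.420
Term 1 = ε^1.25·(…)^4.75 = 5.95×10^-6; Term 2 = ν·Q^9.4·(…)^5.2 = 3.33×10^-6
D = 0.66·(5.95×10^-6 + 3.33×10^-6)^0.04 = 0.4152 m = 415 mm
Check: V = 3.15 m/s, Re = 8.67×10^5, f = 0.01452, h_f = 23.8 m ≈ 25.2 m ✓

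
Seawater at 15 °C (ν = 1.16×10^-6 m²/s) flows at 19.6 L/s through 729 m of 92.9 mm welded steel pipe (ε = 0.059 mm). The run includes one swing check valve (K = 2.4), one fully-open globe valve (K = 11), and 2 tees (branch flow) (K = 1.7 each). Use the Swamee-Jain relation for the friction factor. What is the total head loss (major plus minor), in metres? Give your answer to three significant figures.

V = 4Q/(πD²) = 2.892 m/s; V²/2g = 0.4262 m
Re = 2.32×10^5, ε/D = 6.35×10^-4 → f = 0.01940 (Swamee-Jain)
Major: h_f = f(L/D)·V²/2g = 0.01940·7847·0.4262 = 64.86 m
Minor: ΣK = 16.8; h_m = ΣK·V²/2g = 7.159 m
Total H_L = 64.86 + 7.159 = 72.02 m

H_L ≈ 72.0 m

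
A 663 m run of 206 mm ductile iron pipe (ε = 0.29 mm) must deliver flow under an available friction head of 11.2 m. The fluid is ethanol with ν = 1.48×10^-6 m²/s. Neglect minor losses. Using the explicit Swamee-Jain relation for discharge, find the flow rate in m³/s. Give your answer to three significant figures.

Q ≈ 0.0583 m³/s

Swamee-Jain (Type II): Q = -0.965·√(gD⁵h_f/L)·ln[ε/(3.7D) + √(3.17ν²L/(gD³h_f))]
√(gD⁵h_f/L) = √(9.81·0.206⁵·11.2/663) = 0.007841
ε/(3.7D) = 3.80×10^-4; √(3.17ν²L/(gD³h_f)) = 6.92×10^-5
Q = -0.965·0.007841·ln(4.497×10^-4) = 0.05831 m³/s
Check: V = 1.75 m/s, Re = 2.44×10^5, f = 0.02247, h_f = 11.3 m ≈ 11.2 m ✓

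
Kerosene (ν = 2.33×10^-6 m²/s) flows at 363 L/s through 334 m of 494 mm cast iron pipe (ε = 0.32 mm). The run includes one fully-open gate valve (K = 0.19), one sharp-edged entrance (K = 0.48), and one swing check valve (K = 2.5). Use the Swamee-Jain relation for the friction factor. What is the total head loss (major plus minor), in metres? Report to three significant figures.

V = 4Q/(πD²) = 1.894 m/s; V²/2g = 0.1828 m
Re = 4.02×10^5, ε/D = 6.48×10^-4 → f = 0.01883 (Swamee-Jain)
Major: h_f = f(L/D)·V²/2g = 0.01883·676.1·0.1828 = 2.327 m
Minor: ΣK = 3.17; h_m = ΣK·V²/2g = 0.5795 m
Total H_L = 2.327 + 0.5795 = 2.907 m

H_L ≈ 2.91 m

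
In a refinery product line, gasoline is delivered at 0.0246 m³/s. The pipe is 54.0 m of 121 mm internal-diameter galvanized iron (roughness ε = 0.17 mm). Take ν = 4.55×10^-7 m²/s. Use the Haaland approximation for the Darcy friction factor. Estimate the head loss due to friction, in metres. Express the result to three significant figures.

V = 4Q/(πD²) = 4·0.0246/(π·0.121²) = 2.139 m/s
Re = VD/ν = 2.139·0.121/4.55×10^-7 = 5.69×10^5 → turbulent
ε/D = 0.17/121 = 0.00140
Haaland: f = 0.02177
h_f = f(L/D)V²/(2g) = 0.02177·(54.0/0.121)·2.139²/(2·9.81) = 2.267 m

h_f ≈ 2.27 m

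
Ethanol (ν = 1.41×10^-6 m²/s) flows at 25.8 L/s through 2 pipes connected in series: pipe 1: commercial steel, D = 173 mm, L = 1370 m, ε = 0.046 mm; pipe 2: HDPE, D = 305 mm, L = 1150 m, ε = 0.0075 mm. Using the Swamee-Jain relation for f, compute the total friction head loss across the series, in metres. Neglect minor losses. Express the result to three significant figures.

H ≈ 9.45 m

Pipe 1: V = 1.098 m/s, Re = 1.35×10^5, ε/D = 2.66×10^-4, f = 0.01850, h_1 = f(L/D)V²/2g = 8.994 m
Pipe 2: V = 0.3531 m/s, Re = 7.64×10^4, ε/D = 2.46×10^-5, f = 0.01904, h_2 = f(L/D)V²/2g = 0.4563 m
Series → Q common, losses add: H = Σh = 9.451 m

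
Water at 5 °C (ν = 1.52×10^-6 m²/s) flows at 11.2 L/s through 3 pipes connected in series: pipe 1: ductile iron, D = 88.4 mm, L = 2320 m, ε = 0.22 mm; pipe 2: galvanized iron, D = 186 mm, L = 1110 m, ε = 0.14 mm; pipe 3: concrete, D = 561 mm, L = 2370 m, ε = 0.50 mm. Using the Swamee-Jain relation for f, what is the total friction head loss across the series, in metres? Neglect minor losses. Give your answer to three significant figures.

Pipe 1: V = 1.825 m/s, Re = 1.06×10^5, ε/D = 0.00249, f = 0.02647, h_1 = f(L/D)V²/2g = 117.9 m
Pipe 2: V = 0.4122 m/s, Re = 5.04×10^4, ε/D = 7.53×10^-4, f = 0.02341, h_2 = f(L/D)V²/2g = 1.210 m
Pipe 3: V = 0.04531 m/s, Re = 1.67×10^4, ε/D = 8.91×10^-4, f = 0.02893, h_3 = f(L/D)V²/2g = 0.01279 m
Series → Q common, losses add: H = Σh = 119.1 m

H ≈ 119 m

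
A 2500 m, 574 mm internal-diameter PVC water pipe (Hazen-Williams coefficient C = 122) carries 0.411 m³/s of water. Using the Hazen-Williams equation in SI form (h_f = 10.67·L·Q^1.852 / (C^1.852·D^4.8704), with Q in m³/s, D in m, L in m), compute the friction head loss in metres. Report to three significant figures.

h_f = 10.67·2500·0.411^1.852 / (122^1.852·0.574^4.8704) = 10.50 m

h_f ≈ 10.5 m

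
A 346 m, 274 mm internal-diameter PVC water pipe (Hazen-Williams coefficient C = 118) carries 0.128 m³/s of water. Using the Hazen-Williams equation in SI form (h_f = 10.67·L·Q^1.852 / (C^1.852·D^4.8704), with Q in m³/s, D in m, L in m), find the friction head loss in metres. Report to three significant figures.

h_f = 10.67·346·0.128^1.852 / (118^1.852·0.274^4.8704) = 6.532 m

h_f ≈ 6.53 m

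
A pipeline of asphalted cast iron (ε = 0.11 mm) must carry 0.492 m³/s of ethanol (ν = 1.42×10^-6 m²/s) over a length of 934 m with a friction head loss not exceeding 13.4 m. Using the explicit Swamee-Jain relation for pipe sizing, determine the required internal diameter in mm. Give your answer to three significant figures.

D ≈ 469 mm

Swamee-Jain (Type III): D = 0.66·[ε^1.25·(LQ²/(gh_f))^4.75 + ν·Q^9.4·(L/(gh_f))^5.2]^0.04
LQ²/(gh_f) = 1.720; L/(gh_f) = 7.105
Term 1 = ε^1.25·(…)^4.75 = 1.48×10^-4; Term 2 = ν·Q^9.4·(…)^5.2 = 4.84×10^-5
D = 0.66·(1.48×10^-4 + 4.84×10^-5)^0.04 = 0.4691 m = 469 mm
Check: V = 2.85 m/s, Re = 9.40×10^5, f = 0.01518, h_f = 12.5 m ≈ 13.4 m ✓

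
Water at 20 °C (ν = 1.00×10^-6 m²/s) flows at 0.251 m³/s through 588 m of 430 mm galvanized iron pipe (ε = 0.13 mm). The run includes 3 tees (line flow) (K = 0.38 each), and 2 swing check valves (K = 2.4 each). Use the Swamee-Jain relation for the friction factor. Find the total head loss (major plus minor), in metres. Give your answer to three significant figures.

H_L ≈ 4.24 m

V = 4Q/(πD²) = 1.728 m/s; V²/2g = 0.1523 m
Re = 7.43×10^5, ε/D = 3.02×10^-4 → f = 0.01600 (Swamee-Jain)
Major: h_f = f(L/D)·V²/2g = 0.01600·1367·0.1523 = 3.332 m
Minor: ΣK = 5.94; h_m = ΣK·V²/2g = 0.9044 m
Total H_L = 3.332 + 0.9044 = 4.236 m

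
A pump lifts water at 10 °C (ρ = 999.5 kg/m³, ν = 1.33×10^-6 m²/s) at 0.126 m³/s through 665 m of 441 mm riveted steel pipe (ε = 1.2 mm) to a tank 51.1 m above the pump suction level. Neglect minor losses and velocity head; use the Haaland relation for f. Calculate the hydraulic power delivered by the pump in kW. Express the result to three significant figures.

V = 4Q/(πD²) = 0.8249 m/s; Re = 2.74×10^5; ε/D = 0.00272; f = 0.02599
h_f = f(L/D)V²/2g = 1.359 m
Total head H = z + h_f = 51.1 + 1.359 = 52.46 m
P_hyd = ρgQH = 999.5·9.81·0.126·52.46 = 64.81 kW

P_hyd ≈ 64.8 kW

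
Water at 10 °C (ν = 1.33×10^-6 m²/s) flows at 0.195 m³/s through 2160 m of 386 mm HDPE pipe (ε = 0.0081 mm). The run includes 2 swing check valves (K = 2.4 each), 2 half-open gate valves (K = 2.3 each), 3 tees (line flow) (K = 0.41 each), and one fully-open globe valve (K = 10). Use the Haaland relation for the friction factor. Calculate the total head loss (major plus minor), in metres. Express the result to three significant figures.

V = 4Q/(πD²) = 1.666 m/s; V²/2g = 0.1415 m
Re = 4.84×10^5, ε/D = 2.10×10^-5 → f = 0.01338 (Haaland)
Major: h_f = f(L/D)·V²/2g = 0.01338·5596·0.1415 = 10.60 m
Minor: ΣK = 20.6; h_m = ΣK·V²/2g = 2.920 m
Total H_L = 10.60 + 2.920 = 13.52 m

H_L ≈ 13.5 m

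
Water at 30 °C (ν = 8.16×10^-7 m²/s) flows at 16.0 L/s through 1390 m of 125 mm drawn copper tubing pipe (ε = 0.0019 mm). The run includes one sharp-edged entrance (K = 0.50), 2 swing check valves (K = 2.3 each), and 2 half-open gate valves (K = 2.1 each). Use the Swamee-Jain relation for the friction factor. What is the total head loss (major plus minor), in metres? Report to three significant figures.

H_L ≈ 15.9 m

V = 4Q/(πD²) = 1.304 m/s; V²/2g = 0.08664 m
Re = 2.00×10^5, ε/D = 1.52×10^-5 → f = 0.01568 (Swamee-Jain)
Major: h_f = f(L/D)·V²/2g = 0.01568·11120·0.08664 = 15.10 m
Minor: ΣK = 9.30; h_m = ΣK·V²/2g = 0.8058 m
Total H_L = 15.10 + 0.8058 = 15.91 m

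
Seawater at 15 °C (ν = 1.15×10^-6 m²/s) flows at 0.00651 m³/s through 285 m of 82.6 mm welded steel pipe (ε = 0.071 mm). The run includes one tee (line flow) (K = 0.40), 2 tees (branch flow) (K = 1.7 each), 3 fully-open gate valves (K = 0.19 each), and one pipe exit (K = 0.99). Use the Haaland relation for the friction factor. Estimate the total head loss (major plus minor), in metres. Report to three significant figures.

V = 4Q/(πD²) = 1.215 m/s; V²/2g = 0.07523 m
Re = 8.73×10^4, ε/D = 8.60×10^-4 → f = 0.02177 (Haaland)
Major: h_f = f(L/D)·V²/2g = 0.02177·3450·0.07523 = 5.650 m
Minor: ΣK = 5.36; h_m = ΣK·V²/2g = 0.4032 m
Total H_L = 5.650 + 0.4032 = 6.053 m

H_L ≈ 6.05 m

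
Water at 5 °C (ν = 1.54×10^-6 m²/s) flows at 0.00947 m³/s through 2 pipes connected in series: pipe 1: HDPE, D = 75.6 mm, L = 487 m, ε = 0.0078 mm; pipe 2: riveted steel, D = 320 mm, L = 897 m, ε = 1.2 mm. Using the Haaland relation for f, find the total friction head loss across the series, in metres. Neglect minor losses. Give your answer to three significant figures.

Pipe 1: V = 2.110 m/s, Re = 1.04×10^5, ε/D = 1.03×10^-4, f = 0.01816, h_1 = f(L/D)V²/2g = 26.54 m
Pipe 2: V = 0.1177 m/s, Re = 2.45×10^4, ε/D = 0.00375, f = 0.03169, h_2 = f(L/D)V²/2g = 0.06277 m
Series → Q common, losses add: H = Σh = 26.60 m

H ≈ 26.6 m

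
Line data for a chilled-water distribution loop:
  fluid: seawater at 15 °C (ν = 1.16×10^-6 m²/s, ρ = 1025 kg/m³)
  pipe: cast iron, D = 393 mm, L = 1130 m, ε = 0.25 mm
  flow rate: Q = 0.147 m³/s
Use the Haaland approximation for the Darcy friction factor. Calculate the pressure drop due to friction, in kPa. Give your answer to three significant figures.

Δp ≈ 40.1 kPa

V = 4Q/(πD²) = 4·0.147/(π·0.393²) = 1.212 m/s
Re = VD/ν = 1.212·0.393/1.16×10^-6 = 4.11×10^5 → turbulent
ε/D = 0.25/393 = 6.36×10^-4
Haaland: f = 0.01854
h_f = f(L/D)V²/(2g) = 0.01854·(1130/0.393)·1.212²/(2·9.81) = 3.989 m
Δp = ρg·h_f = 1025·9.81·3.989 = 40.11 kPa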